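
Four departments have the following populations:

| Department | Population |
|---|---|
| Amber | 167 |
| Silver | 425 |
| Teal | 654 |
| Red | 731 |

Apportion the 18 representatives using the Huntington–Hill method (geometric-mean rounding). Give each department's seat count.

With divisor 115: modified quotas Amber 1.452, Silver 3.696, Teal 5.687, Red 6.357.
Geometric-mean thresholds: Amber √(1·2)=1.414, Silver √(3·4)=3.464, Teal √(5·6)=5.477, Red √(6·7)=6.481.
Each quota rounded against its threshold gives Amber 2, Silver 4, Teal 6, Red 6 (total 18).

Amber: 2, Silver: 4, Teal: 6, Red: 6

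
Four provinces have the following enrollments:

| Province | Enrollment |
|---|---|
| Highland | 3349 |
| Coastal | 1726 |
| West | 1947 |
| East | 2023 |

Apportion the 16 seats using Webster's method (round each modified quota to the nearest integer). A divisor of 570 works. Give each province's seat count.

With modified divisor 570: modified quotas Highland 5.875, Coastal 3.028, West 3.416, East 3.549.
Rounding to the nearest integer: Highland 6, Coastal 3, West 3, East 4 (total 16).

Highland=6, Coastal=3, West=3, East=4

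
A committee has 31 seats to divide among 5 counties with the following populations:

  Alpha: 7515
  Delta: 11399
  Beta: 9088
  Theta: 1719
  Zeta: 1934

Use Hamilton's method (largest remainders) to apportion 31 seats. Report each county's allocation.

Alpha=7, Delta=11, Beta=9, Theta=2, Zeta=2

The standard divisor is 31655/31 ≈ 1021.129.
Standard quotas: Alpha 7.3595, Delta 11.1631, Beta 8.9000, Theta 1.6834, Zeta 1.8940.
Lower quotas: Alpha 7, Delta 11, Beta 8, Theta 1, Zeta 1 (sum 28, leaving 3 seats).
Remainders in descending order: Beta 0.9000, Zeta 0.8940, Theta 0.6834, Alpha 0.3595, Delta 0.1631.
The surplus seats go to Beta, Zeta, Theta.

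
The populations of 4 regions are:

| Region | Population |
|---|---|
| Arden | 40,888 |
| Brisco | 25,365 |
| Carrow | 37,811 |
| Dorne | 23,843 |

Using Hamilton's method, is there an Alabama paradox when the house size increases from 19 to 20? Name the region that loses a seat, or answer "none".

none

At 19 seats: Arden 6, Brisco 4, Carrow 6, Dorne 3.
At 20 seats: Arden 6, Brisco 4, Carrow 6, Dorne 4.
No region's allocation decreased.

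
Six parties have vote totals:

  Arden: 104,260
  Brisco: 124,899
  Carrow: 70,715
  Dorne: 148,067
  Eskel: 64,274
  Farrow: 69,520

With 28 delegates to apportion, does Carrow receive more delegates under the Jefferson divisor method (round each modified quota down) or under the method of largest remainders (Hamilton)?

Hamilton

Jefferson: Arden 5, Brisco 6, Carrow 3, Dorne 8, Eskel 3, Farrow 3.
Hamilton: Arden 5, Brisco 6, Carrow 4, Dorne 7, Eskel 3, Farrow 3.
Carrow gets 3 under Jefferson and 4 under Hamilton.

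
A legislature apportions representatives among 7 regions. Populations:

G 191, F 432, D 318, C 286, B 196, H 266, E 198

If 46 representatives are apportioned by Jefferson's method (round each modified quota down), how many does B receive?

5

Standard divisor 1887/46 ≈ 41.022; standard quotas: G 4.656, F 10.531, D 7.752, C 6.972, B 4.778, H 6.484, E 4.827.
Rounding down gives 4, 10, 7, 6, 4, 6, 4 = 41 seats, so the divisor must be adjusted.
With modified divisor 39: modified quotas G 4.897, F 11.077, D 8.154, C 7.333, B 5.026, H 6.821, E 5.077.
Rounding down: G 4, F 11, D 8, C 7, B 5, H 6, E 5 (total 46).
B receives 5.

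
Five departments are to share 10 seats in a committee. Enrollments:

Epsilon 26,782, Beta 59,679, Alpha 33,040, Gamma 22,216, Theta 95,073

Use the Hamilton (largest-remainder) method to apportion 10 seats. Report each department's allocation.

Total 236790; standard divisor 236790/10 = 23679.
Standard quotas: Epsilon 1.1310, Beta 2.5203, Alpha 1.3953, Gamma 0.9382, Theta 4.0151.
Lower quotas: Epsilon 1, Beta 2, Alpha 1, Gamma 0, Theta 4 (sum 8, leaving 2 seats).
Remainders in descending order: Gamma 0.9382, Beta 0.5203, Alpha 0.3953, Epsilon 0.1310, Theta 0.0151.
Largest remainders: Gamma, Beta receive the extra seats.

Epsilon 1; Beta 3; Alpha 1; Gamma 1; Theta 4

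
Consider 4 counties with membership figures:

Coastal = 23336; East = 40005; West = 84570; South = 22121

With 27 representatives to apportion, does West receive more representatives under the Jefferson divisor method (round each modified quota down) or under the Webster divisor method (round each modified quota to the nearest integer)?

Jefferson: Coastal 4, East 6, West 14, South 3.
Webster: Coastal 4, East 6, West 13, South 4.
West gets 14 under Jefferson and 13 under Webster.

Jefferson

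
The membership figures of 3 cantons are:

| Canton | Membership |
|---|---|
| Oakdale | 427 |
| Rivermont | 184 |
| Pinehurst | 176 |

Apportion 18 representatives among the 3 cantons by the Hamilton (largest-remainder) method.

Oakdale 10, Rivermont 4, Pinehurst 4

Standard divisor: 787 ÷ 18 ≈ 43.722.
Standard quotas: Oakdale 9.766, Rivermont 4.208, Pinehurst 4.025.
Lower quotas: Oakdale 9, Rivermont 4, Pinehurst 4 (sum 17, leaving 1 seat).
Remainders in descending order: Oakdale 0.766, Rivermont 0.208, Pinehurst 0.025.
The surplus seat goes to Oakdale.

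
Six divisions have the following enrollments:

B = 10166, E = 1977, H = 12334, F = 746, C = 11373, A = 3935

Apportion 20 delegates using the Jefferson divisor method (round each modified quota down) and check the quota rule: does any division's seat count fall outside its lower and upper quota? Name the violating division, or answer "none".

Standard quotas: B 5.016, E 0.976, H 6.086, F 0.368, C 5.612, A 1.942.
Jefferson allocation: B 5, E 1, H 6, F 0, C 6, A 2.
Every allocation lies between the lower and upper quota.

none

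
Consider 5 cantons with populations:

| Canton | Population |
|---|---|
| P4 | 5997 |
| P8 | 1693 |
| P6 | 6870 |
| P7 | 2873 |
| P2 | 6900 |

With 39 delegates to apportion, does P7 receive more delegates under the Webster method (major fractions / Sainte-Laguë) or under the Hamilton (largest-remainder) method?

Webster

Webster: P4 9, P8 3, P6 11, P7 5, P2 11.
Hamilton: P4 10, P8 3, P6 11, P7 4, P2 11.
P7 gets 5 under Webster and 4 under Hamilton.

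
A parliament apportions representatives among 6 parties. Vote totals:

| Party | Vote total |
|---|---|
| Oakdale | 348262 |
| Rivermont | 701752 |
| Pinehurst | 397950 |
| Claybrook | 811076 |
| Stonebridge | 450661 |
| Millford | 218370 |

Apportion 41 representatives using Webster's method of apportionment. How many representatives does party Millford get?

Standard divisor 2928071/41 ≈ 71416.366; standard quotas: Oakdale 4.877, Rivermont 9.826, Pinehurst 5.572, Claybrook 11.357, Stonebridge 6.310, Millford 3.058.
Rounding to the nearest integer gives Oakdale 5, Rivermont 10, Pinehurst 6, Claybrook 11, Stonebridge 6, Millford 3 — total 41, matching the house size, so no adjustment is needed.
Millford receives 3.

3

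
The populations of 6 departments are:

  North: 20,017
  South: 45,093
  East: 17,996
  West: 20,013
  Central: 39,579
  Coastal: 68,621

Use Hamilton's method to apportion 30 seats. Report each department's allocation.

North 3; South 6; East 2; West 3; Central 6; Coastal 10

The standard divisor is 211319/30 ≈ 7043.967.
Standard quotas: North 2.8417, South 6.4016, East 2.5548, West 2.8412, Central 5.6189, Coastal 9.7418.
Lower quotas: North 2, South 6, East 2, West 2, Central 5, Coastal 9 (sum 26, leaving 4 seats).
Remainders in descending order: North 0.8417, West 0.8412, Coastal 0.7418, Central 0.6189, East 0.5548, South 0.4016.
Largest remainders: North, West, Coastal, Central receive the extra seats.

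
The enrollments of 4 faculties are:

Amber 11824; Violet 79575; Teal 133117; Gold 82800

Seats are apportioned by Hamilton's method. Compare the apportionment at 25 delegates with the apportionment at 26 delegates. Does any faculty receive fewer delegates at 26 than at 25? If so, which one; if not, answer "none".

At 25 seats: Amber 1, Violet 6, Teal 11, Gold 7.
At 26 seats: Amber 1, Violet 7, Teal 11, Gold 7.
No faculty's allocation decreased.

none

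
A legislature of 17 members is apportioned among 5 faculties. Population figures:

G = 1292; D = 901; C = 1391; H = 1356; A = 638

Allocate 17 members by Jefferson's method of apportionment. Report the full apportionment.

G=4, D=3, C=4, H=4, A=2

Standard divisor 5578/17 ≈ 328.118; standard quotas: G 3.938, D 2.746, C 4.239, H 4.133, A 1.944.
Rounding down gives 3, 2, 4, 4, 1 = 14 seats, so the divisor must be adjusted.
With modified divisor 290: modified quotas G 4.455, D 3.107, C 4.797, H 4.676, A 2.200.
Rounding down: G 4, D 3, C 4, H 4, A 2 (total 17).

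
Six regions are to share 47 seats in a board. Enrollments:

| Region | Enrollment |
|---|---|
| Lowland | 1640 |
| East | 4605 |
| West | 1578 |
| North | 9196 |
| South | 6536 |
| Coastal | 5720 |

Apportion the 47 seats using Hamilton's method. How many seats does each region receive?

Standard divisor: 29275 ÷ 47 ≈ 622.872.
Standard quotas: Lowland 2.6330, East 7.3932, West 2.5334, North 14.7639, South 10.4933, Coastal 9.1833.
Lower quotas: Lowland 2, East 7, West 2, North 14, South 10, Coastal 9 (sum 44, leaving 3 seats).
Remainders in descending order: North 0.7639, Lowland 0.6330, West 0.5334, South 0.4933, East 0.3932, Coastal 0.1833.
The surplus seats go to North, Lowland, West.

Lowland: 3, East: 7, West: 3, North: 15, South: 10, Coastal: 9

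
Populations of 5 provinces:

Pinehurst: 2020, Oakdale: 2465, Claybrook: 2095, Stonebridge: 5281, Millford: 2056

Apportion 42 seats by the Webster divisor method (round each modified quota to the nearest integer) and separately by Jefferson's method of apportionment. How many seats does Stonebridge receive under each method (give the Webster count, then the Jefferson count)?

Webster: Pinehurst 6, Oakdale 8, Claybrook 6, Stonebridge 16, Millford 6.
Jefferson: Pinehurst 6, Oakdale 7, Claybrook 6, Stonebridge 17, Millford 6.
Stonebridge gets 16 under Webster and 17 under Jefferson.

16 and 17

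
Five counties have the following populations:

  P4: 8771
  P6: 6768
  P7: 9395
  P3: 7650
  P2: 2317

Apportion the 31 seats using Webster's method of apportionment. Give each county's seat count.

Standard divisor 34901/31 ≈ 1125.839; standard quotas: P4 7.791, P6 6.012, P7 8.345, P3 6.795, P2 2.058.
Rounding to the nearest integer gives P4 8, P6 6, P7 8, P3 7, P2 2 — total 31, matching the house size, so no adjustment is needed.

P4 8; P6 6; P7 8; P3 7; P2 2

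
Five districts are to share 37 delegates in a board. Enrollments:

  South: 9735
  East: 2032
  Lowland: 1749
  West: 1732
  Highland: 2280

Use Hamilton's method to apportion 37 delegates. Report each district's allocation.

South=20, East=4, Lowland=4, West=4, Highland=5

Standard divisor: 17528 ÷ 37 ≈ 473.73.
Standard quotas: South 20.5497, East 4.2894, Lowland 3.6920, West 3.6561, Highland 4.8129.
Lower quotas: South 20, East 4, Lowland 3, West 3, Highland 4 (sum 34, leaving 3 seats).
Remainders in descending order: Highland 0.8129, Lowland 0.6920, West 0.6561, South 0.5497, East 0.2894.
The surplus seats go to Highland, Lowland, West.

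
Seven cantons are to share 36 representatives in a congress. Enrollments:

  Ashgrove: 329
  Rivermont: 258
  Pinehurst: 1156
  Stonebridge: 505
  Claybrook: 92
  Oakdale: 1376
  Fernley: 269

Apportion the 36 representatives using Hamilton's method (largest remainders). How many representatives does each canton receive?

Total 3985; standard divisor 3985/36 ≈ 110.694.
Standard quotas: Ashgrove 2.972, Rivermont 2.331, Pinehurst 10.443, Stonebridge 4.562, Claybrook 0.831, Oakdale 12.431, Fernley 2.430.
Lower quotas: Ashgrove 2, Rivermont 2, Pinehurst 10, Stonebridge 4, Claybrook 0, Oakdale 12, Fernley 2 (sum 32, leaving 4 seats).
Remainders in descending order: Ashgrove 0.972, Claybrook 0.831, Stonebridge 0.562, Pinehurst 0.443, Oakdale 0.431, Fernley 0.430, Rivermont 0.331.
The surplus seats go to Ashgrove, Claybrook, Stonebridge, Pinehurst.

Ashgrove 3, Rivermont 2, Pinehurst 11, Stonebridge 5, Claybrook 1, Oakdale 12, Fernley 2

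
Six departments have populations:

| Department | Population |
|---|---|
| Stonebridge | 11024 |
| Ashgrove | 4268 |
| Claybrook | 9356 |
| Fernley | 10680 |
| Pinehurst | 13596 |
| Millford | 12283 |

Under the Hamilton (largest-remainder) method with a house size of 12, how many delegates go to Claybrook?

2

Standard divisor: 61207 ÷ 12 ≈ 5100.583.
Standard quotas: Stonebridge 2.1613, Ashgrove 0.8368, Claybrook 1.8343, Fernley 2.0939, Pinehurst 2.6656, Millford 2.4082.
Lower quotas: Stonebridge 2, Ashgrove 0, Claybrook 1, Fernley 2, Pinehurst 2, Millford 2 (sum 9, leaving 3 seats).
Remainders in descending order: Ashgrove 0.8368, Claybrook 0.8343, Pinehurst 0.6656, Millford 0.4082, Stonebridge 0.1613, Fernley 0.0939.
The surplus seats go to Ashgrove, Claybrook, Pinehurst.
Claybrook receives 2.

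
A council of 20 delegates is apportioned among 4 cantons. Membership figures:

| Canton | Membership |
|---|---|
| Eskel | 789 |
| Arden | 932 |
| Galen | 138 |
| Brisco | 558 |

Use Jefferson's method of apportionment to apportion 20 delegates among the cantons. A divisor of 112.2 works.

With modified divisor 112.2: modified quotas Eskel 7.032, Arden 8.307, Galen 1.230, Brisco 4.973.
Rounding down: Eskel 7, Arden 8, Galen 1, Brisco 4 (total 20).

Eskel: 7; Arden: 8; Galen: 1; Brisco: 4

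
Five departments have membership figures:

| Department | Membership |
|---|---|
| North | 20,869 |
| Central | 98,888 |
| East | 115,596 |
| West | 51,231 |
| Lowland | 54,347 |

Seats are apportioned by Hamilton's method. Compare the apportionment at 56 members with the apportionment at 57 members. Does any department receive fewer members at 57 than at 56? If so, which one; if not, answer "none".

North

At 56 seats: North 4, Central 16, East 19, West 8, Lowland 9.
At 57 seats: North 3, Central 17, East 19, West 9, Lowland 9.
North drops from 4 to 3.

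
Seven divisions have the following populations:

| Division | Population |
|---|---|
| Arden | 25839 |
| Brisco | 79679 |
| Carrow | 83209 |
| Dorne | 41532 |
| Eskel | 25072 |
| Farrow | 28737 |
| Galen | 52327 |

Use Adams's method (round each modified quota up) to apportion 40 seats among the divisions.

Arden 3, Brisco 9, Carrow 10, Dorne 5, Eskel 3, Farrow 4, Galen 6

Standard divisor 336395/40 ≈ 8409.875; standard quotas: Arden 3.072, Brisco 9.474, Carrow 9.894, Dorne 4.938, Eskel 2.981, Farrow 3.417, Galen 6.222.
Rounding up gives 4, 10, 10, 5, 3, 4, 7 = 43 seats, so the divisor must be adjusted.
With modified divisor 9000: modified quotas Arden 2.871, Brisco 8.853, Carrow 9.245, Dorne 4.615, Eskel 2.786, Farrow 3.193, Galen 5.814.
Rounding up: Arden 3, Brisco 9, Carrow 10, Dorne 5, Eskel 3, Farrow 4, Galen 6 (total 40).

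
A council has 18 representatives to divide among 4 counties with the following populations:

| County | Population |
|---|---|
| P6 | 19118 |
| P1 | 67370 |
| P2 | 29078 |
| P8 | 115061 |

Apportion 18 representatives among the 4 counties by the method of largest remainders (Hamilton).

The standard divisor is 230627/18 ≈ 12812.611.
Standard quotas: P6 1.4921, P1 5.2581, P2 2.2695, P8 8.9803.
Lower quotas: P6 1, P1 5, P2 2, P8 8 (sum 16, leaving 2 seats).
Remainders in descending order: P8 0.9803, P6 0.4921, P2 0.2695, P1 0.2581.
The surplus seats go to P8, P6.

P6=2; P1=5; P2=2; P8=9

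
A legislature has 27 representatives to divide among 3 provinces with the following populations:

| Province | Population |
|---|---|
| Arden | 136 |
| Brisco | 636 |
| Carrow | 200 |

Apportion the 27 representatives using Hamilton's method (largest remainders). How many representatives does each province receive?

Arden=4, Brisco=18, Carrow=5

Standard divisor: 972 ÷ 27 = 36.
Standard quotas: Arden 3.778, Brisco 17.667, Carrow 5.556.
Lower quotas: Arden 3, Brisco 17, Carrow 5 (sum 25, leaving 2 seats).
Remainders in descending order: Arden 0.778, Brisco 0.667, Carrow 0.556.
The surplus seats go to Arden, Brisco.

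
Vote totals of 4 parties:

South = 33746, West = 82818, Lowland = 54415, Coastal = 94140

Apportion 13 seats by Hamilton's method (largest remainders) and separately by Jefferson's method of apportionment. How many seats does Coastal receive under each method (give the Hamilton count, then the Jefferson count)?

Hamilton: South 2, West 4, Lowland 3, Coastal 4.
Jefferson: South 1, West 4, Lowland 3, Coastal 5.
Coastal gets 4 under Hamilton and 5 under Jefferson.

4 and 5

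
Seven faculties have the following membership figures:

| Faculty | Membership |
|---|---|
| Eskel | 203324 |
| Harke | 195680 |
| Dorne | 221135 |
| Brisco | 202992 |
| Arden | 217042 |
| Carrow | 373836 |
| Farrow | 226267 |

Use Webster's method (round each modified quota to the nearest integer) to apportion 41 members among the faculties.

Standard divisor 1640276/41 ≈ 40006.732; standard quotas: Eskel 5.082, Harke 4.891, Dorne 5.527, Brisco 5.074, Arden 5.425, Carrow 9.344, Farrow 5.656.
Rounding to the nearest integer gives Eskel 5, Harke 5, Dorne 6, Brisco 5, Arden 5, Carrow 9, Farrow 6 — total 41, matching the house size, so no adjustment is needed.

Eskel: 5, Harke: 5, Dorne: 6, Brisco: 5, Arden: 5, Carrow: 9, Farrow: 6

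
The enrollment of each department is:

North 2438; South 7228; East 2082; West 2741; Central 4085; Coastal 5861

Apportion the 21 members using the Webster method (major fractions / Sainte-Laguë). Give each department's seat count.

Standard divisor 24435/21 ≈ 1163.571; standard quotas: North 2.095, South 6.212, East 1.789, West 2.356, Central 3.511, Coastal 5.037.
Rounding to the nearest integer gives North 2, South 6, East 2, West 2, Central 4, Coastal 5 — total 21, matching the house size, so no adjustment is needed.

North 2, South 6, East 2, West 2, Central 4, Coastal 5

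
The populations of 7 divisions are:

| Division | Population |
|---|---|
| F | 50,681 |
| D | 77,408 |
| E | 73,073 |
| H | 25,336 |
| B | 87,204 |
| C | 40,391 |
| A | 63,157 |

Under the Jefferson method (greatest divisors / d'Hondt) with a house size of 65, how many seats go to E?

11

Standard divisor 417250/65 ≈ 6419.231; standard quotas: F 7.895, D 12.059, E 11.383, H 3.947, B 13.585, C 6.292, A 9.839.
Rounding down gives 7, 12, 11, 3, 13, 6, 9 = 61 seats, so the divisor must be adjusted.
With modified divisor 6200: modified quotas F 8.174, D 12.485, E 11.786, H 4.086, B 14.065, C 6.515, A 10.187.
Rounding down: F 8, D 12, E 11, H 4, B 14, C 6, A 10 (total 65).
E receives 11.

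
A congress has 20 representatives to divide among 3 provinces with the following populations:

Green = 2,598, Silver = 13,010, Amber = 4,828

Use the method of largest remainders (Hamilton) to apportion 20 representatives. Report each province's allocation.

Green 2, Silver 13, Amber 5

Standard divisor: 20436 ÷ 20 ≈ 1021.8.
Standard quotas: Green 2.5426, Silver 12.7324, Amber 4.7250.
Lower quotas: Green 2, Silver 12, Amber 4 (sum 18, leaving 2 seats).
Remainders in descending order: Silver 0.7324, Amber 0.7250, Green 0.5426.
Largest remainders: Silver, Amber receive the extra seats.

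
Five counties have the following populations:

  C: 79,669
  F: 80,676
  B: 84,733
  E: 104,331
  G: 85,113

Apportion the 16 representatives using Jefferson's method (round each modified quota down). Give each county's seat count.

C 3; F 3; B 3; E 4; G 3

Standard divisor 434522/16 ≈ 27157.625; standard quotas: C 2.934, F 2.971, B 3.120, E 3.842, G 3.134.
Rounding down gives 2, 2, 3, 3, 3 = 13 seats, so the divisor must be adjusted.
With modified divisor 23700: modified quotas C 3.362, F 3.404, B 3.575, E 4.402, G 3.591.
Rounding down: C 3, F 3, B 3, E 4, G 3 (total 16).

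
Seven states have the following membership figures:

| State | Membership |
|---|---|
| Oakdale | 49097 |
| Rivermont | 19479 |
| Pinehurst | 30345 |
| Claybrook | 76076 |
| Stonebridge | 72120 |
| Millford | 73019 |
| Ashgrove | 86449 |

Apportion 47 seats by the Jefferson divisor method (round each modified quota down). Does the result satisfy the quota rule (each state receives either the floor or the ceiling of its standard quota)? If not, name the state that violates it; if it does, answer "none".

none

Standard quotas: Oakdale 5.675, Rivermont 2.252, Pinehurst 3.508, Claybrook 8.794, Stonebridge 8.337, Millford 8.441, Ashgrove 9.993.
Jefferson allocation: Oakdale 6, Rivermont 2, Pinehurst 3, Claybrook 9, Stonebridge 8, Millford 9, Ashgrove 10.
Every allocation lies between the lower and upper quota.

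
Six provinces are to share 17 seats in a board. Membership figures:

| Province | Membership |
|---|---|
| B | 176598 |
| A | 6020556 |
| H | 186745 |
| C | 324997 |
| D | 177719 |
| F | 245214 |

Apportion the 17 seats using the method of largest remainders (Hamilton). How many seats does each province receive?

Standard divisor: 7131829 ÷ 17 ≈ 419519.353.
Standard quotas: B 0.4210, A 14.3511, H 0.4451, C 0.7747, D 0.4236, F 0.5845.
Lower quotas: B 0, A 14, H 0, C 0, D 0, F 0 (sum 14, leaving 3 seats).
Remainders in descending order: C 0.7747, F 0.5845, H 0.4451, D 0.4236, B 0.4210, A 0.3511.
The surplus seats go to C, F, H.

B=0; A=14; H=1; C=1; D=0; F=1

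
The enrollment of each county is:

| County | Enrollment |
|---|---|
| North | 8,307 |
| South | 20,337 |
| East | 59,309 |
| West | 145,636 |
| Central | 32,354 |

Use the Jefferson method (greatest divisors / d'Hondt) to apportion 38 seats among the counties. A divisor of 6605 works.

With modified divisor 6605: modified quotas North 1.258, South 3.079, East 8.979, West 22.049, Central 4.898.
Rounding down: North 1, South 3, East 8, West 22, Central 4 (total 38).

North=1; South=3; East=8; West=22; Central=4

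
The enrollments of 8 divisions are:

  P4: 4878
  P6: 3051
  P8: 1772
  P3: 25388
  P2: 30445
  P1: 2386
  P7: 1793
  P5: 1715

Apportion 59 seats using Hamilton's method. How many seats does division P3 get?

21

Total 71428; standard divisor 71428/59 ≈ 1210.644.
Standard quotas: P4 4.0293, P6 2.5201, P8 1.4637, P3 20.9707, P2 25.1478, P1 1.9709, P7 1.4810, P5 1.4166.
Lower quotas: P4 4, P6 2, P8 1, P3 20, P2 25, P1 1, P7 1, P5 1 (sum 55, leaving 4 seats).
Remainders in descending order: P1 0.9709, P3 0.9707, P6 0.5201, P7 0.4810, P8 0.4637, P5 0.4166, P2 0.1478, P4 0.0293.
The surplus seats go to P1, P3, P6, P7.
P3 receives 21.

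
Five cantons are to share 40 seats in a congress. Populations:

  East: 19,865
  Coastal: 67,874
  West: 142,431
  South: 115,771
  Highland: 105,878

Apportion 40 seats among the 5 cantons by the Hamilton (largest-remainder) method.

East 2, Coastal 6, West 13, South 10, Highland 9

Total 451819; standard divisor 451819/40 ≈ 11295.475.
Standard quotas: East 1.7587, Coastal 6.0090, West 12.6096, South 10.2493, Highland 9.3735.
Lower quotas: East 1, Coastal 6, West 12, South 10, Highland 9 (sum 38, leaving 2 seats).
Remainders in descending order: East 0.7587, West 0.6096, Highland 0.3735, South 0.2493, Coastal 0.0090.
The surplus seats go to East, West.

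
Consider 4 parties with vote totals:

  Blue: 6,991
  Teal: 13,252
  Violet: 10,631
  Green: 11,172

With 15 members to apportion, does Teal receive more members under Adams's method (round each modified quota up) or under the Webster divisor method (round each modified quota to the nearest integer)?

Webster

Adams: Blue 3, Teal 4, Violet 4, Green 4.
Webster: Blue 2, Teal 5, Violet 4, Green 4.
Teal gets 4 under Adams and 5 under Webster.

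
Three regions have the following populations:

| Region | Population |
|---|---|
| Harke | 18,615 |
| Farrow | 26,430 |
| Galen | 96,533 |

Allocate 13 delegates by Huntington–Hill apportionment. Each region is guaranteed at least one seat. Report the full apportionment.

Harke=2; Farrow=2; Galen=9

With divisor 11083: modified quotas Harke 1.680, Farrow 2.385, Galen 8.710.
Geometric-mean thresholds: Harke √(1·2)=1.414, Farrow √(2·3)=2.449, Galen √(8·9)=8.485.
Each quota rounded against its threshold gives Harke 2, Farrow 2, Galen 9 (total 13).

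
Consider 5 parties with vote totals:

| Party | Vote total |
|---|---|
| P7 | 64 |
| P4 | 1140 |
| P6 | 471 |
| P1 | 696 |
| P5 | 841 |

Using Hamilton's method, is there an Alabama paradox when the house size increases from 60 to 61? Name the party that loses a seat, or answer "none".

none

At 60 seats: P7 1, P4 21, P6 9, P1 13, P5 16.
At 61 seats: P7 1, P4 22, P6 9, P1 13, P5 16.
No party's allocation decreased.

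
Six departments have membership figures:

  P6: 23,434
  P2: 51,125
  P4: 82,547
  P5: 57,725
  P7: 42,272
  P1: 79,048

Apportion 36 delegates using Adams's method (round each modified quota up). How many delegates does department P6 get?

Standard divisor 336151/36 ≈ 9337.528; standard quotas: P6 2.510, P2 5.475, P4 8.840, P5 6.182, P7 4.527, P1 8.466.
Rounding up gives 3, 6, 9, 7, 5, 9 = 39 seats, so the divisor must be adjusted.
With modified divisor 10270: modified quotas P6 2.282, P2 4.978, P4 8.038, P5 5.621, P7 4.116, P1 7.697.
Rounding up: P6 3, P2 5, P4 9, P5 6, P7 5, P1 8 (total 36).
P6 receives 3.

3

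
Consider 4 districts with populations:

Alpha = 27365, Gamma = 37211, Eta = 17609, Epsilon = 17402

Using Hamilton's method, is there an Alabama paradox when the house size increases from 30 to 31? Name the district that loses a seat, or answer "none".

At 30 seats: Alpha 8, Gamma 11, Eta 6, Epsilon 5.
At 31 seats: Alpha 9, Gamma 12, Eta 5, Epsilon 5.
Eta drops from 6 to 5.

Eta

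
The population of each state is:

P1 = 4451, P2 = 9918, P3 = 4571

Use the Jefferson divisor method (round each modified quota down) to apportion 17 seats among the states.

P1 4, P2 9, P3 4

Standard divisor 18940/17 ≈ 1114.118; standard quotas: P1 3.995, P2 8.902, P3 4.103.
Rounding down gives 3, 8, 4 = 15 seats, so the divisor must be adjusted.
With modified divisor 1000: modified quotas P1 4.451, P2 9.918, P3 4.571.
Rounding down: P1 4, P2 9, P3 4 (total 17).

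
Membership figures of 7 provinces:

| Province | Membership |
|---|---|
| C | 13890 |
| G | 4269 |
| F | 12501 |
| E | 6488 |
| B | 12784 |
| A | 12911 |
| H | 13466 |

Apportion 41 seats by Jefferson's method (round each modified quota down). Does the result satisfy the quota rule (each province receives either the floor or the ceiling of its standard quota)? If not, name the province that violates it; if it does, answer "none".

none

Standard quotas: C 7.463, G 2.294, F 6.717, E 3.486, B 6.869, A 6.937, H 7.235.
Jefferson allocation: C 8, G 2, F 7, E 3, B 7, A 7, H 7.
Every allocation lies between the lower and upper quota.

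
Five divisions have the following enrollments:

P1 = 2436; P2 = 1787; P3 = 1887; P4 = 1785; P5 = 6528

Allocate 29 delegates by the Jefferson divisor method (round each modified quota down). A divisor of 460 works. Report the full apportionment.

P1 5; P2 3; P3 4; P4 3; P5 14

With modified divisor 460: modified quotas P1 5.296, P2 3.885, P3 4.102, P4 3.880, P5 14.191.
Rounding down: P1 5, P2 3, P3 4, P4 3, P5 14 (total 29).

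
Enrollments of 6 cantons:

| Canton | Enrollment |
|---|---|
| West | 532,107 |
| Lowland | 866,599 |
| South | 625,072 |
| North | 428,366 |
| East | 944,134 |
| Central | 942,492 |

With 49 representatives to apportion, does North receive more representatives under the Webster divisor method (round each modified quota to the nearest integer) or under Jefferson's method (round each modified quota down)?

Webster

Webster: West 6, Lowland 10, South 7, North 5, East 11, Central 10.
Jefferson: West 6, Lowland 10, South 7, North 4, East 11, Central 11.
North gets 5 under Webster and 4 under Jefferson.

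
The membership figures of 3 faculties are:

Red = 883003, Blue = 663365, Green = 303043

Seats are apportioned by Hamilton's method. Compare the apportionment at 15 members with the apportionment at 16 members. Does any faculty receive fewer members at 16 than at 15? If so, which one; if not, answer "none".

Green

At 15 seats: Red 7, Blue 5, Green 3.
At 16 seats: Red 8, Blue 6, Green 2.
Green drops from 3 to 2.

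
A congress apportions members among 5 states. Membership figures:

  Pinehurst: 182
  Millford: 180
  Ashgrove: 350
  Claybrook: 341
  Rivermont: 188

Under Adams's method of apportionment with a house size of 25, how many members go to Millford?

4

Standard divisor 1241/25 ≈ 49.64; standard quotas: Pinehurst 3.666, Millford 3.626, Ashgrove 7.051, Claybrook 6.869, Rivermont 3.787.
Rounding up gives 4, 4, 8, 7, 4 = 27 seats, so the divisor must be adjusted.
With modified divisor 58: modified quotas Pinehurst 3.138, Millford 3.103, Ashgrove 6.034, Claybrook 5.879, Rivermont 3.241.
Rounding up: Pinehurst 4, Millford 4, Ashgrove 7, Claybrook 6, Rivermont 4 (total 25).
Millford receives 4.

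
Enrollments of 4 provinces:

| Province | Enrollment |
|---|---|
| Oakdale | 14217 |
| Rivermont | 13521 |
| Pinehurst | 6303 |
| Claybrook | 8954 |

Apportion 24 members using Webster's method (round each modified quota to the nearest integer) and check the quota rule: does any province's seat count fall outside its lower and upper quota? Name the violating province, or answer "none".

Standard quotas: Oakdale 7.936, Rivermont 7.547, Pinehurst 3.518, Claybrook 4.998.
Webster allocation: Oakdale 8, Rivermont 8, Pinehurst 3, Claybrook 5.
Every allocation lies between the lower and upper quota.

none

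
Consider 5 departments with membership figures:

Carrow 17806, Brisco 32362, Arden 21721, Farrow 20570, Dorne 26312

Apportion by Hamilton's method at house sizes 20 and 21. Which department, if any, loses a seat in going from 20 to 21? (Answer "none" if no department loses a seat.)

Farrow

At 20 seats: Carrow 3, Brisco 5, Arden 4, Farrow 4, Dorne 4.
At 21 seats: Carrow 3, Brisco 6, Arden 4, Farrow 3, Dorne 5.
Farrow drops from 4 to 3.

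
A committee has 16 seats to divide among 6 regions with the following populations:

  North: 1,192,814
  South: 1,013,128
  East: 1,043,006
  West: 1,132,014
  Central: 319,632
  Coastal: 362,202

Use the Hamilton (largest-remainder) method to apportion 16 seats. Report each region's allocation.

The standard divisor is 5062796/16 ≈ 316424.75.
Standard quotas: North 3.7697, South 3.2018, East 3.2962, West 3.5775, Central 1.0101, Coastal 1.1447.
Lower quotas: North 3, South 3, East 3, West 3, Central 1, Coastal 1 (sum 14, leaving 2 seats).
Remainders in descending order: North 0.7697, West 0.5775, East 0.2962, South 0.2018, Coastal 0.1447, Central 0.0101.
The surplus seats go to North, West.

North 4, South 3, East 3, West 4, Central 1, Coastal 1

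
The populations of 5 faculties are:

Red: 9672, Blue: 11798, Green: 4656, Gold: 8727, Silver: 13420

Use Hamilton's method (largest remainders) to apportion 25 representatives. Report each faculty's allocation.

Red=5, Blue=6, Green=2, Gold=5, Silver=7

Standard divisor: 48273 ÷ 25 ≈ 1930.92.
Standard quotas: Red 5.0090, Blue 6.1100, Green 2.4113, Gold 4.5196, Silver 6.9501.
Lower quotas: Red 5, Blue 6, Green 2, Gold 4, Silver 6 (sum 23, leaving 2 seats).
Remainders in descending order: Silver 0.9501, Gold 0.5196, Green 0.4113, Blue 0.1100, Red 0.0090.
Largest remainders: Silver, Gold receive the extra seats.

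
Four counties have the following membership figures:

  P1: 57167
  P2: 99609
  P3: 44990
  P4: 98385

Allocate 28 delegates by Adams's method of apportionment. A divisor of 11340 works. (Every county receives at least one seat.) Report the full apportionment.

With modified divisor 11340: modified quotas P1 5.041, P2 8.784, P3 3.967, P4 8.676.
Rounding up: P1 6, P2 9, P3 4, P4 9 (total 28).

P1 6; P2 9; P3 4; P4 9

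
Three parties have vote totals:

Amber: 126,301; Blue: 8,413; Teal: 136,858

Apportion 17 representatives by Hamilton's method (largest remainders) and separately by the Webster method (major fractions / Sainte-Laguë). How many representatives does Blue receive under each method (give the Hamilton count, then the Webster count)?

Hamilton: Amber 8, Blue 0, Teal 9.
Webster: Amber 8, Blue 1, Teal 8.
Blue gets 0 under Hamilton and 1 under Webster.

0 and 1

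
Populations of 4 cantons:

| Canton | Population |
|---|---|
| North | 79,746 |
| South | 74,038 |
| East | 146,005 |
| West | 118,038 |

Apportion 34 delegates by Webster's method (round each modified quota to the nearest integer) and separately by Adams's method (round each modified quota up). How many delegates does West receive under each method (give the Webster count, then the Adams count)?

Webster: North 6, South 6, East 12, West 10.
Adams: North 7, South 6, East 12, West 9.
West gets 10 under Webster and 9 under Adams.

10 and 9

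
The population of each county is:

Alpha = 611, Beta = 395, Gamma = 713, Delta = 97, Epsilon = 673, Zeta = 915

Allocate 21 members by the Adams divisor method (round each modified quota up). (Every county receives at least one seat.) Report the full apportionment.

Alpha=4; Beta=3; Gamma=4; Delta=1; Epsilon=4; Zeta=5

Standard divisor 3404/21 ≈ 162.095; standard quotas: Alpha 3.769, Beta 2.437, Gamma 4.399, Delta 0.598, Epsilon 4.152, Zeta 5.645.
Rounding up gives 4, 3, 5, 1, 5, 6 = 24 seats, so the divisor must be adjusted.
With modified divisor 190: modified quotas Alpha 3.216, Beta 2.079, Gamma 3.753, Delta 0.511, Epsilon 3.542, Zeta 4.816.
Rounding up: Alpha 4, Beta 3, Gamma 4, Delta 1, Epsilon 4, Zeta 5 (total 21).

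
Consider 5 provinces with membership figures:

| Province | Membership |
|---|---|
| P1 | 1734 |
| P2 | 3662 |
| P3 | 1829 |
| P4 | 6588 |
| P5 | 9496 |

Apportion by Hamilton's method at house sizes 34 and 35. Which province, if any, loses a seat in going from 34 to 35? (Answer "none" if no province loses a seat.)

none

At 34 seats: P1 2, P2 5, P3 3, P4 10, P5 14.
At 35 seats: P1 3, P2 5, P3 3, P4 10, P5 14.
No province's allocation decreased.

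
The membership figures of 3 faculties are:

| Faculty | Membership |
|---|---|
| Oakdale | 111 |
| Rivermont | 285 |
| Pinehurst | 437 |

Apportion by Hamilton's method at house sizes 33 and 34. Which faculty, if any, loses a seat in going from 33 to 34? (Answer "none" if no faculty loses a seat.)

Oakdale

At 33 seats: Oakdale 5, Rivermont 11, Pinehurst 17.
At 34 seats: Oakdale 4, Rivermont 12, Pinehurst 18.
Oakdale drops from 5 to 4.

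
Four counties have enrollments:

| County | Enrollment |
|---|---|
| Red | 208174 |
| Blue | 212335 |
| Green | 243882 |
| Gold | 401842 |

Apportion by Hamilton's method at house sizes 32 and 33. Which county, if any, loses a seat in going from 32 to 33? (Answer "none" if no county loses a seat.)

At 32 seats: Red 6, Blue 7, Green 7, Gold 12.
At 33 seats: Red 6, Blue 7, Green 8, Gold 12.
No county's allocation decreased.

none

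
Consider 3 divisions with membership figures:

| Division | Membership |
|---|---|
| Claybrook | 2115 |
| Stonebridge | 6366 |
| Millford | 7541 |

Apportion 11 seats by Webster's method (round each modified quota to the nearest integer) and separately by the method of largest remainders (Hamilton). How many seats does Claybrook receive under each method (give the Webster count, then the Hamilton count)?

Webster: Claybrook 1, Stonebridge 5, Millford 5.
Hamilton: Claybrook 2, Stonebridge 4, Millford 5.
Claybrook gets 1 under Webster and 2 under Hamilton.

1 and 2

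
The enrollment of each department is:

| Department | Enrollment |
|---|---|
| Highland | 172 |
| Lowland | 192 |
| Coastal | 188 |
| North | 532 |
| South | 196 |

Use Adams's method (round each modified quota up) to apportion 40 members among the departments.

Highland=6, Lowland=6, Coastal=6, North=16, South=6

Standard divisor 1280/40 ≈ 32; standard quotas: Highland 5.375, Lowland 6.000, Coastal 5.875, North 16.625, South 6.125.
Rounding up gives 6, 6, 6, 17, 7 = 42 seats, so the divisor must be adjusted.
With modified divisor 34: modified quotas Highland 5.059, Lowland 5.647, Coastal 5.529, North 15.647, South 5.765.
Rounding up: Highland 6, Lowland 6, Coastal 6, North 16, South 6 (total 40).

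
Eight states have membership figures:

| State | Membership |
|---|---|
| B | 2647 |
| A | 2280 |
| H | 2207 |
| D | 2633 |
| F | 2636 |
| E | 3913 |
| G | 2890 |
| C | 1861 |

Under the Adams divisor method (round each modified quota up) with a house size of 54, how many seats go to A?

Standard divisor 21067/54 ≈ 390.13; standard quotas: B 6.785, A 5.844, H 5.657, D 6.749, F 6.757, E 10.030, G 7.408, C 4.770.
Rounding up gives 7, 6, 6, 7, 7, 11, 8, 5 = 57 seats, so the divisor must be adjusted.
With modified divisor 437: modified quotas B 6.057, A 5.217, H 5.050, D 6.025, F 6.032, E 8.954, G 6.613, C 4.259.
Rounding up: B 7, A 6, H 6, D 7, F 7, E 9, G 7, C 5 (total 54).
A receives 6.

6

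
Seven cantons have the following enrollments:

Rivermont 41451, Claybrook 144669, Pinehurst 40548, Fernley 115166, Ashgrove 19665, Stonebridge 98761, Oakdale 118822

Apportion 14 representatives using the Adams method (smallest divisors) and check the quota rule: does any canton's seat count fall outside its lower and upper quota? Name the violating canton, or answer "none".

none

Standard quotas: Rivermont 1.002, Claybrook 3.498, Pinehurst 0.980, Fernley 2.784, Ashgrove 0.475, Stonebridge 2.388, Oakdale 2.873.
Adams allocation: Rivermont 1, Claybrook 3, Pinehurst 1, Fernley 3, Ashgrove 1, Stonebridge 2, Oakdale 3.
Every allocation lies between the lower and upper quota.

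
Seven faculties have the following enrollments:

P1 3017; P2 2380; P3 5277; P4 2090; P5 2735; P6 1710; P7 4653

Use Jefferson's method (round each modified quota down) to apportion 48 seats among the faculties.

P1: 7, P2: 5, P3: 12, P4: 4, P5: 6, P6: 4, P7: 10

Standard divisor 21862/48 ≈ 455.458; standard quotas: P1 6.624, P2 5.226, P3 11.586, P4 4.589, P5 6.005, P6 3.754, P7 10.216.
Rounding down gives 6, 5, 11, 4, 6, 3, 10 = 45 seats, so the divisor must be adjusted.
With modified divisor 425: modified quotas P1 7.099, P2 5.600, P3 12.416, P4 4.918, P5 6.435, P6 4.024, P7 10.948.
Rounding down: P1 7, P2 5, P3 12, P4 4, P5 6, P6 4, P7 10 (total 48).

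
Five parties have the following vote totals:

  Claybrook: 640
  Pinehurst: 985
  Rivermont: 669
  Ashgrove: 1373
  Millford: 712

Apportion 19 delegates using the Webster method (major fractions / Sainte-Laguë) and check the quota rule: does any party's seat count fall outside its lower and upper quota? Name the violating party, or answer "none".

Standard quotas: Claybrook 2.777, Pinehurst 4.274, Rivermont 2.903, Ashgrove 5.957, Millford 3.089.
Webster allocation: Claybrook 3, Pinehurst 4, Rivermont 3, Ashgrove 6, Millford 3.
Every allocation lies between the lower and upper quota.

none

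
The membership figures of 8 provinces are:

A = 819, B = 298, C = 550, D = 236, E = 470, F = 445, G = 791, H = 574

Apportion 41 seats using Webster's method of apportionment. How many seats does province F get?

Standard divisor 4183/41 ≈ 102.024; standard quotas: A 8.027, B 2.921, C 5.391, D 2.313, E 4.607, F 4.362, G 7.753, H 5.626.
Rounding to the nearest integer gives A 8, B 3, C 5, D 2, E 5, F 4, G 8, H 6 — total 41, matching the house size, so no adjustment is needed.
F receives 4.

4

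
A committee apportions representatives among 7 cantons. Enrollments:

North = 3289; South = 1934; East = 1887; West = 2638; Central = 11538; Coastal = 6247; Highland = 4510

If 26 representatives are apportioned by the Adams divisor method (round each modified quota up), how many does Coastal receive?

Standard divisor 32043/26 ≈ 1232.423; standard quotas: North 2.669, South 1.569, East 1.531, West 2.140, Central 9.362, Coastal 5.069, Highland 3.659.
Rounding up gives 3, 2, 2, 3, 10, 6, 4 = 30 seats, so the divisor must be adjusted.
With modified divisor 1470: modified quotas North 2.237, South 1.316, East 1.284, West 1.795, Central 7.849, Coastal 4.250, Highland 3.068.
Rounding up: North 3, South 2, East 2, West 2, Central 8, Coastal 5, Highland 4 (total 26).
Coastal receives 5.

5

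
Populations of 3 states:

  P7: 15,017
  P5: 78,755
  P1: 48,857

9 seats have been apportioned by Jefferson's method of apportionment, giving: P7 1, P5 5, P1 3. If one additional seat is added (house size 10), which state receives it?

P5

Priority for the next seat is population ÷ (current seats + 1).
Priorities: P7 7508.500, P5 13125.833, P1 12214.250.
Highest priority: P5.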